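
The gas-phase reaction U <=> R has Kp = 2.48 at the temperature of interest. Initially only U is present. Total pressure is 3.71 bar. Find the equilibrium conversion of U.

X = 0.713

Take 1 mol U as basis and let X be its fractional conversion, so ξ = X.
Species balance: n_U = 1 − X; n_R = X.
Since Δν = 0, n_T = 1 throughout.
y_i = n_i/n_T, p_i = y_i·P. Kp = p_R / (p_U).
Equating to 2.48 and solving on 0 < X < 1: X = 0.713.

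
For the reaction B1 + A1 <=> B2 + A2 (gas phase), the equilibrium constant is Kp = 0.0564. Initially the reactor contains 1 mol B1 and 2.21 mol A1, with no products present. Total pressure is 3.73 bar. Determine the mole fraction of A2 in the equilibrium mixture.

y_A2 = 0.087

Basis: 1 mol B1 initially; let X = conversion of B1. Extent ξ = X.
Mole table: n_B1 = 1 − X; n_A1 = 2.21 − X; n_B2 = X; n_A2 = X.
Total moles n_T = 3.21 (Δν = 0, constant).
y_i = n_i/n_T, p_i = y_i·P. Kp = p_B2 p_A2 / (p_B1 p_A1).
Equating to 0.0564 and solving on 0 < X < 1: X = 0.280.
Then n_A2 = 0.28, n_T = 3.21, so y_A2 = 0.087.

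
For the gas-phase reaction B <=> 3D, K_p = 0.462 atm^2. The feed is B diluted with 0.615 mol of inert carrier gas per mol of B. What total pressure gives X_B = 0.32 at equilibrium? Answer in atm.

Take 1 mol B as basis and let X be its fractional conversion, so ξ = X.
Moles: n_B = 1 − X; n_D = 3X; n_I = 0.615 (inert).
Total moles n_T = 1.61 + 2X.
K_p = p_D^3 / (p_B) with p_i = (n_i/n_T)·P.
At X = 0.32: the mole-fraction product g(X) = Π y_i^ν_i = 0.2559. Since K_p = g(X)·P^{2}, P = (K_p/g)^(1/2) = (0.462/0.2559)^(1/2) = 1.34 atm.

P = 1.34 atm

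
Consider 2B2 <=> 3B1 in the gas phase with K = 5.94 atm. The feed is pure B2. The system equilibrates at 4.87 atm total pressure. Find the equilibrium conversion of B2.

Let X = conversion of B2 (basis 1 mol B2); extent of reaction ξ = 0.5X.
Mole table: n_B2 = 1 − X; n_B1 = 1.5X.
n_T = Σnᵢ = 1 + 0.5X.
y_i = n_i/n_T, p_i = y_i·P. K = p_B1^3 / (p_B2^2).
Substituting and setting equal to 5.94 atm gives a polynomial in X; the root in (0,1) is X = 0.489.

X = 0.489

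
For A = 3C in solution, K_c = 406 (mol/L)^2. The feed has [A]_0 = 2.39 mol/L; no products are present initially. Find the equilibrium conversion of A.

X = 0.803

Let X = conversion of A; extent ξ = 2.39·X mol/L.
Concentrations: [A] = 2.39 − 2.39X; [C] = 7.17X.
K_c = [C]^3 / ([A]).
Equating to 406 (mol/L)^2: the physical root is X = 0.803.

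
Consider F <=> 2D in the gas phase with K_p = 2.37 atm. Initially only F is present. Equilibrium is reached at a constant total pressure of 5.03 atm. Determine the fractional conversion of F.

Take 1 mol F as basis and let X be its fractional conversion, so ξ = X.
At extent ξ: n_F = 1 − X; n_D = 2X.
Total moles n_T = 1 + X.
Mole fractions y_i = n_i/n_T; K_p = p_D^2 / (p_F) with p_i = y_i·P.
Equating to 2.37 atm and solving on 0 < X < 1: X = 0.325.

X = 0.325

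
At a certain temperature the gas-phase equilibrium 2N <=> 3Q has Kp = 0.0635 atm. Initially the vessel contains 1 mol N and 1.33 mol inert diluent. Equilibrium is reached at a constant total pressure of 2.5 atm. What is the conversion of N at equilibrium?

Take 1 mol N as basis and let X be its fractional conversion, so ξ = 0.5X.
Species balance: n_N = 1 − X; n_Q = 1.5X; n_I = 1.33 (inert).
n_T = Σnᵢ = 2.33 + 0.5X.
With p_i = (n_i/n_T)P, Kp = p_Q^3 / (p_N^2).
Substituting and setting equal to 0.0635 atm gives a polynomial in X; the root in (0,1) is X = 0.223.

X = 0.223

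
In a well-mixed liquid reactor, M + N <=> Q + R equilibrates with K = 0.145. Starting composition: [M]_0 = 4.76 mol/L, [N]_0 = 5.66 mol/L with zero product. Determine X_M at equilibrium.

Let X = conversion of M; extent ξ = 4.76·X mol/L.
Concentrations: [M] = 4.76 − 4.76X; [N] = 5.66 − 4.76X; [Q] = 4.76X; [R] = 4.76X.
K = [Q] [R] / ([M] [N]).
Equating to 0.145: the physical root is X = 0.300.

X = 0.300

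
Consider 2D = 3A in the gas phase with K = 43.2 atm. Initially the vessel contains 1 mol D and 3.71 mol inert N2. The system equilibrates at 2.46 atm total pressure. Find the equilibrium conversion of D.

Take 1 mol D as basis and let X be its fractional conversion, so ξ = 0.5X.
Mole table: n_D = 1 − X; n_A = 1.5X; n_I = 3.71 (inert).
Total moles n_T = 4.71 + 0.5X.
With p_i = (n_i/n_T)P, K = p_A^3 / (p_D^2).
This yields a degree-3 equation in X; solving on (0,1), X = 0.849.

X = 0.849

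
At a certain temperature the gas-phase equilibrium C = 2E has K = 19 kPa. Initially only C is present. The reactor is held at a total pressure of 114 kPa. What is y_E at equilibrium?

Basis: 1 mol C initially; let X = conversion of C. Extent ξ = X.
Moles: n_C = 1 − X; n_E = 2X.
Summing: n_T = 1 + X.
y_i = n_i/n_T, p_i = y_i·P. K = p_E^2 / (p_C).
Substituting and setting equal to 19 kPa gives a polynomial in X; the root in (0,1) is X = 0.200.
Then n_E = 0.4, n_T = 1.2, so y_E = 0.333.

y_E = 0.333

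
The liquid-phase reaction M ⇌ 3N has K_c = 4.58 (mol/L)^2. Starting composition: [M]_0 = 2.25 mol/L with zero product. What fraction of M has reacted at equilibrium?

X = 0.288

Let X = conversion of M; extent ξ = 2.25·X mol/L.
Concentrations: [M] = 2.25 − 2.25X; [N] = 6.75X.
K_c = [N]^3 / ([M]).
This equals 4.58 at X = 0.288 (the root in 0 < X < 1).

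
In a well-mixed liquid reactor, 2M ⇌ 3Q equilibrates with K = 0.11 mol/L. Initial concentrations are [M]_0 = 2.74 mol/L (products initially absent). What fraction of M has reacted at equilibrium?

X = 0.197

Let X = conversion of M; extent ξ = 2.74X/2 mol/L.
Concentrations: [M] = 2.74 − 2.74X; [Q] = 4.11X.
K = [Q]^3 / ([M]^2).
Equating to 0.11 mol/L: the physical root is X = 0.197.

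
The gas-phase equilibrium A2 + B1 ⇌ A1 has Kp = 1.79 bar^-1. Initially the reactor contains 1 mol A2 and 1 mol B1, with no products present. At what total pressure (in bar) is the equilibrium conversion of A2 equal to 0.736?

Let X = conversion of A2 (basis 1 mol A2); extent of reaction ξ = X.
Species balance: n_A2 = 1 − X; n_B1 = 1 − X; n_A1 = X.
n_T = Σnᵢ = 2 − X.
Kp = p_A1 / (p_A2 p_B1) with p_i = (n_i/n_T)·P.
At X = 0.736: the mole-fraction product g(X) = Π y_i^ν_i = 13.35. Since Kp = g(X)·P^{-1}, P = (g/Kp)^(1/1) = (13.35/1.79)^(1/1) = 7.46 bar.

P = 7.46 bar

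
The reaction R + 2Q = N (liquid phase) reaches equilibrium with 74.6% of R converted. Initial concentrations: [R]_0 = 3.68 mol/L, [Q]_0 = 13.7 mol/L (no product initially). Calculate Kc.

Let X = conversion of R.
Concentrations: [R] = 3.68 − 3.68X; [Q] = 13.7 − 7.36X; [N] = 3.68X.
At X = 0.746: [R] = 0.935, [Q] = 8.21, [N] = 2.75.
Kc = [N] / ([R] [Q]^2) = 0.0436 (mol/L)^-2.

Kc = 0.0436 (mol/L)^-2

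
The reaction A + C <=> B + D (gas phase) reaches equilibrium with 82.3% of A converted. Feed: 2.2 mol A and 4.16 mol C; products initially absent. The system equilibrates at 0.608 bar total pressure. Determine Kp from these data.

Basis: 2.2 mol A initially; let X = conversion of A. Extent ξ = 2.2X.
Moles: n_A = 2.2 − 2.2X; n_C = 4.16 − 2.2X; n_B = 2.2X; n_D = 2.2X.
n_T stays at 6.36 (no change in mole number).
At X = 0.823: n_A = 0.389, n_C = 2.35, n_B = 1.81, n_D = 1.81, n_T = 6.36.
p_i = (n_i/n_T)·P. Kp = p_B p_D / (p_A p_C) = 3.58.

Kp = 3.58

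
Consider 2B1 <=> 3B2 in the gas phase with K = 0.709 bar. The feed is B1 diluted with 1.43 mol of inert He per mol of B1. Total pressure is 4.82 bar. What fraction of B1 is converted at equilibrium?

Basis: 1 mol B1 initially; let X = conversion of B1. Extent ξ = 0.5X.
Mole table: n_B1 = 1 − X; n_B2 = 1.5X; n_I = 1.43 (inert).
Summing: n_T = 2.43 + 0.5X.
y_i = n_i/n_T, p_i = y_i·P. K = p_B2^3 / (p_B1^2).
Equating to 0.709 bar and solving on 0 < X < 1: X = 0.360.

X = 0.360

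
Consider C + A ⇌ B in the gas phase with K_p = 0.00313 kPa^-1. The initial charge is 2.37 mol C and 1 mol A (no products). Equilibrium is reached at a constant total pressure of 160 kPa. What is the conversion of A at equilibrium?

Take 1 mol A as basis and let X be its fractional conversion, so ξ = X.
At extent ξ: n_C = 2.37 − X; n_A = 1 − X; n_B = X.
Total moles n_T = 3.37 − X.
With p_i = (n_i/n_T)P, K_p = p_B / (p_C p_A).
This yields a degree-2 equation in X; solving on (0,1), X = 0.254.

X = 0.254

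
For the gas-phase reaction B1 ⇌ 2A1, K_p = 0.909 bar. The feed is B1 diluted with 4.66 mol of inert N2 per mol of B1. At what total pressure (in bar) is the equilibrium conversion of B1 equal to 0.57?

Take 1 mol B1 as basis and let X be its fractional conversion, so ξ = X.
Species balance: n_B1 = 1 − X; n_A1 = 2X; n_I = 4.66 (inert).
n_T = Σnᵢ = 5.66 + X.
K_p = p_A1^2 / (p_B1) with p_i = (n_i/n_T)·P.
At X = 0.57: the mole-fraction product g(X) = Π y_i^ν_i = 0.4851. Since K_p = g(X)·P^{1}, P = (K_p/g)^(1/1) = (0.909/0.4851)^(1/1) = 1.87 bar.

P = 1.87 bar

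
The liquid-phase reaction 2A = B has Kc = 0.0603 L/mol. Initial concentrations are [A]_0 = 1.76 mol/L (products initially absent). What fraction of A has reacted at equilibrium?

Let X = conversion of A; extent ξ = 1.76X/2 mol/L.
Concentrations: [A] = 1.76 − 1.76X; [B] = 0.88X.
Kc = [B] / ([A]^2).
This equals 0.0603 at X = 0.152 (the root in 0 < X < 1).

X = 0.152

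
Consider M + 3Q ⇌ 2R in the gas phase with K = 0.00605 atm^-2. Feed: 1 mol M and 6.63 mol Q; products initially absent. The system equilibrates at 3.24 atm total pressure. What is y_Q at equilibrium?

Take 1 mol M as basis and let X be its fractional conversion, so ξ = X.
Moles: n_M = 1 − X; n_Q = 6.63 − 3X; n_R = 2X.
Summing: n_T = 7.63 − 2X.
Mole fractions y_i = n_i/n_T; K = p_R^2 / (p_M p_Q^3) with p_i = y_i·P.
Setting this equal to 0.00605 atm^-2 and taking the physical root (0 < X < 1) gives X = 0.225.
Then n_Q = 5.96, n_T = 7.18, so y_Q = 0.829.

y_Q = 0.829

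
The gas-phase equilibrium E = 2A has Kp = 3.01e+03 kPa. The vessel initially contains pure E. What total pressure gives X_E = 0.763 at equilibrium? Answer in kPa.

Let X = conversion of E (basis 1 mol E); extent of reaction ξ = X.
Species balance: n_E = 1 − X; n_A = 2X.
n_T = Σnᵢ = 1 + X.
Kp = p_A^2 / (p_E) with p_i = (n_i/n_T)·P.
At X = 0.763: the mole-fraction product g(X) = Π y_i^ν_i = 5.573. Since Kp = g(X)·P^{1}, P = (Kp/g)^(1/1) = (3.01e+03/5.573)^(1/1) = 540 kPa.

P = 540 kPa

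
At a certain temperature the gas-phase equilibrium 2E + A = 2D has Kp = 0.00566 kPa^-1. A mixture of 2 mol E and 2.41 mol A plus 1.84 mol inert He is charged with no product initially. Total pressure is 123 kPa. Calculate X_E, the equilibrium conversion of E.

X = 0.331

Basis: 2 mol E initially; let X = conversion of E. Extent ξ = X.
Species balance: n_E = 2 − 2X; n_A = 2.41 − X; n_D = 2X; n_I = 1.84 (inert).
Summing: n_T = 6.25 − X.
Mole fractions y_i = n_i/n_T; Kp = p_D^2 / (p_E^2 p_A) with p_i = y_i·P.
Equating to 0.00566 kPa^-1 and solving on 0 < X < 1: X = 0.331.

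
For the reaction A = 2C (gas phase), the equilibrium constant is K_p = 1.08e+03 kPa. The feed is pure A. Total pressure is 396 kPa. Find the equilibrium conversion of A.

Let X = conversion of A (basis 1 mol A); extent of reaction ξ = X.
At extent ξ: n_A = 1 − X; n_C = 2X.
Total moles n_T = 1 + X.
Mole fractions y_i = n_i/n_T; K_p = p_C^2 / (p_A) with p_i = y_i·P.
This yields a degree-2 equation in X; solving on (0,1), X = 0.637.

X = 0.637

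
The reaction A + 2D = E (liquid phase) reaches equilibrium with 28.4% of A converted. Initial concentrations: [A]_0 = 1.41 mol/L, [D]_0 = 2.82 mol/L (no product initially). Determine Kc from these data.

Kc = 0.0973 (mol/L)^-2

Let X = conversion of A.
Concentrations: [A] = 1.41 − 1.41X; [D] = 2.82 − 2.82X; [E] = 1.41X.
At X = 0.284: [A] = 1.01, [D] = 2.02, [E] = 0.4.
Kc = [E] / ([A] [D]^2) = 0.0973 (mol/L)^-2.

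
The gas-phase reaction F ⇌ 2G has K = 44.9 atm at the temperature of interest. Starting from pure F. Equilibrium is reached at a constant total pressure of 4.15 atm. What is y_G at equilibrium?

y_G = 0.922

Basis: 1 mol F initially; let X = conversion of F. Extent ξ = X.
At extent ξ: n_F = 1 − X; n_G = 2X.
Total moles n_T = 1 + X.
Mole fractions y_i = n_i/n_T; K = p_G^2 / (p_F) with p_i = y_i·P.
Equating to 44.9 atm and solving on 0 < X < 1: X = 0.854.
Then n_G = 1.71, n_T = 1.85, so y_G = 0.922.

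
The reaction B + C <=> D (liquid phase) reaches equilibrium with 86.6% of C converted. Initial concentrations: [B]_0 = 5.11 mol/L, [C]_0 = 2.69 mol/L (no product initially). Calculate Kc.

Kc = 2.32 L/mol

Let X = conversion of C.
Concentrations: [B] = 5.11 − 2.69X; [C] = 2.69 − 2.69X; [D] = 2.69X.
At X = 0.866: [B] = 2.78, [C] = 0.36, [D] = 2.33.
Kc = [D] / ([B] [C]) = 2.32 L/mol.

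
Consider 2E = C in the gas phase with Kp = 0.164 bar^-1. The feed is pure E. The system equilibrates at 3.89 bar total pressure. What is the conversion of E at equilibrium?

Let X = conversion of E (basis 1 mol E); extent of reaction ξ = 0.5X.
At extent ξ: n_E = 1 − X; n_C = 0.5X.
Summing: n_T = 1 − 0.5X.
With p_i = (n_i/n_T)P, Kp = p_C / (p_E^2).
This yields a degree-2 equation in X; solving on (0,1), X = 0.469.

X = 0.469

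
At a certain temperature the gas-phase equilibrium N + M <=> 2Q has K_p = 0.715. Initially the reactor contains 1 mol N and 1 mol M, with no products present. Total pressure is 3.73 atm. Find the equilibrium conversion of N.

Take 1 mol N as basis and let X be its fractional conversion, so ξ = X.
Mole table: n_N = 1 − X; n_M = 1 − X; n_Q = 2X.
n_T stays at 2 (no change in mole number).
Mole fractions y_i = n_i/n_T; K_p = p_Q^2 / (p_N p_M) with p_i = y_i·P.
Setting this equal to 0.715 and taking the physical root (0 < X < 1) gives X = 0.297.

X = 0.297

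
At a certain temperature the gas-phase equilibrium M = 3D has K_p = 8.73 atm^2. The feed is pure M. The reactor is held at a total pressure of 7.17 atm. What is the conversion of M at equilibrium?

Basis: 1 mol M initially; let X = conversion of M. Extent ξ = X.
Mole table: n_M = 1 − X; n_D = 3X.
Summing: n_T = 1 + 2X.
Mole fractions y_i = n_i/n_T; K_p = p_D^3 / (p_M) with p_i = y_i·P.
This yields a degree-3 equation in X; solving on (0,1), X = 0.216.

X = 0.216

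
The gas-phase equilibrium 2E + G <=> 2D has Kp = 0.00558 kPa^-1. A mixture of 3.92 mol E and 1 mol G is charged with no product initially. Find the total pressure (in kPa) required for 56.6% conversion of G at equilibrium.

Let X = conversion of G (basis 1 mol G); extent of reaction ξ = X.
Moles: n_E = 3.92 − 2X; n_G = 1 − X; n_D = 2X.
Summing: n_T = 4.92 − X.
Kp = p_D^2 / (p_E^2 p_G) with p_i = (n_i/n_T)·P.
At X = 0.566: the mole-fraction product g(X) = Π y_i^ν_i = 1.654. Since Kp = g(X)·P^{-1}, P = (g/Kp)^(1/1) = (1.654/0.00558)^(1/1) = 296 kPa.

P = 296 kPa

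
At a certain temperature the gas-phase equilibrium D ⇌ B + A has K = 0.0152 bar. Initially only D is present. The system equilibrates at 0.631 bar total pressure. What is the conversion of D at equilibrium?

Let X = conversion of D (basis 1 mol D); extent of reaction ξ = X.
Moles: n_D = 1 − X; n_B = X; n_A = X.
n_T = Σnᵢ = 1 + X.
With p_i = (n_i/n_T)P, K = p_B p_A / (p_D).
Substituting and setting equal to 0.0152 bar gives a polynomial in X; the root in (0,1) is X = 0.153.

X = 0.153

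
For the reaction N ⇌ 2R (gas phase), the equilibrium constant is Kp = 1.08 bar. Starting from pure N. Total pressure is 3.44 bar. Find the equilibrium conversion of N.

Take 1 mol N as basis and let X be its fractional conversion, so ξ = X.
Species balance: n_N = 1 − X; n_R = 2X.
Summing: n_T = 1 + X.
Mole fractions y_i = n_i/n_T; Kp = p_R^2 / (p_N) with p_i = y_i·P.
Substituting and setting equal to 1.08 bar gives a polynomial in X; the root in (0,1) is X = 0.270.

X = 0.270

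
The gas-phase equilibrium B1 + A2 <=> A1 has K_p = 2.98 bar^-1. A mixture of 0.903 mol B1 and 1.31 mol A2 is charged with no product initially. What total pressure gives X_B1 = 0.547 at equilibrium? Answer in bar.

Basis: 0.903 mol B1 initially; let X = conversion of B1. Extent ξ = 0.903X.
Mole table: n_B1 = 0.903 − 0.903X; n_A2 = 1.31 − 0.903X; n_A1 = 0.903X.
Summing: n_T = 2.21 − 0.903X.
K_p = p_A1 / (p_B1 p_A2) with p_i = (n_i/n_T)·P.
At X = 0.547: the mole-fraction product g(X) = Π y_i^ν_i = 2.544. Since K_p = g(X)·P^{-1}, P = (g/K_p)^(1/1) = (2.544/2.98)^(1/1) = 0.854 bar.

P = 0.854 bar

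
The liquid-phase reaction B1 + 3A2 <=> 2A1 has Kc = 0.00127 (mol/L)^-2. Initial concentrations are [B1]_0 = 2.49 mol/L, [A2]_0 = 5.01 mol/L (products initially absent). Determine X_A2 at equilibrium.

Let X = conversion of A2; extent ξ = 5.01X/3 mol/L.
Concentrations: [B1] = 2.49 − 1.67X; [A2] = 5.01 − 5.01X; [A1] = 3.34X.
Kc = [A1]^2 / ([B1] [A2]^3).
Setting equal to 0.00127 and solving for X on (0,1) gives X = 0.143.

X = 0.143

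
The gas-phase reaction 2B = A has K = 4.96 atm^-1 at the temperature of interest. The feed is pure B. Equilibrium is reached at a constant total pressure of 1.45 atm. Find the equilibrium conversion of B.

X = 0.817

Take 1 mol B as basis and let X be its fractional conversion, so ξ = 0.5X.
Mole table: n_B = 1 − X; n_A = 0.5X.
Summing: n_T = 1 − 0.5X.
y_i = n_i/n_T, p_i = y_i·P. K = p_A / (p_B^2).
Substituting and setting equal to 4.96 atm^-1 gives a polynomial in X; the root in (0,1) is X = 0.817.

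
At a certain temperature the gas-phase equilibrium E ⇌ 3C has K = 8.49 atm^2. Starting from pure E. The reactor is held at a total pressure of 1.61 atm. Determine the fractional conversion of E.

Basis: 1 mol E initially; let X = conversion of E. Extent ξ = X.
Moles: n_E = 1 − X; n_C = 3X.
Summing: n_T = 1 + 2X.
With p_i = (n_i/n_T)P, K = p_C^3 / (p_E).
Substituting and setting equal to 8.49 atm^2 gives a polynomial in X; the root in (0,1) is X = 0.615.

X = 0.615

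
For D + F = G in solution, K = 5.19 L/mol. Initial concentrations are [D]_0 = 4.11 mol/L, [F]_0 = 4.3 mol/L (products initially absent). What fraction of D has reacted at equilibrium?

Let X = conversion of D; extent ξ = 4.11·X mol/L.
Concentrations: [D] = 4.11 − 4.11X; [F] = 4.3 − 4.11X; [G] = 4.11X.
K = [G] / ([D] [F]).
Setting equal to 5.19 and solving for X on (0,1) gives X = 0.825.

X = 0.825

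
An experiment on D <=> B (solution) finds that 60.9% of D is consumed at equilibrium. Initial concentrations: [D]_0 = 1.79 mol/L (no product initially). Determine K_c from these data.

Let X = conversion of D.
Concentrations: [D] = 1.79 − 1.79X; [B] = 1.79X.
At X = 0.609: [D] = 0.7, [B] = 1.09.
K_c = [B] / ([D]) = 1.56.

K_c = 1.56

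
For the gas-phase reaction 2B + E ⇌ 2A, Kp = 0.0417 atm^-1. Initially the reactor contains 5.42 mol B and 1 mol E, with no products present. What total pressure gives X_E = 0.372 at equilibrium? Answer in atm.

P = 5.85 atm

Take 1 mol E as basis and let X be its fractional conversion, so ξ = X.
Mole table: n_B = 5.42 − 2X; n_E = 1 − X; n_A = 2X.
Total moles n_T = 6.42 − X.
Kp = p_A^2 / (p_B^2 p_E) with p_i = (n_i/n_T)·P.
At X = 0.372: the mole-fraction product g(X) = Π y_i^ν_i = 0.2438. Since Kp = g(X)·P^{-1}, P = (g/Kp)^(1/1) = (0.2438/0.0417)^(1/1) = 5.85 atm.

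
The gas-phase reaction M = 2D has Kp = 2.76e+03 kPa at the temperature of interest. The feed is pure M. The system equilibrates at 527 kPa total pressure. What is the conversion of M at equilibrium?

X = 0.753

Basis: 1 mol M initially; let X = conversion of M. Extent ξ = X.
Species balance: n_M = 1 − X; n_D = 2X.
Total moles n_T = 1 + X.
y_i = n_i/n_T, p_i = y_i·P. Kp = p_D^2 / (p_M).
Setting this equal to 2.76e+03 kPa and taking the physical root (0 < X < 1) gives X = 0.753.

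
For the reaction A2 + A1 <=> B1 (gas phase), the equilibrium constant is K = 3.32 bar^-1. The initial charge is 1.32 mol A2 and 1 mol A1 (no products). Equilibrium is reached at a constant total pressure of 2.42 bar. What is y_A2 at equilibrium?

y_A2 = 0.365

Take 1 mol A1 as basis and let X be its fractional conversion, so ξ = X.
At extent ξ: n_A2 = 1.32 − X; n_A1 = 1 − X; n_B1 = X.
n_T = Σnᵢ = 2.32 − X.
Mole fractions y_i = n_i/n_T; K = p_B1 / (p_A2 p_A1) with p_i = y_i·P.
Setting this equal to 3.32 bar^-1 and taking the physical root (0 < X < 1) gives X = 0.746.
Then n_A2 = 0.574, n_T = 1.57, so y_A2 = 0.365.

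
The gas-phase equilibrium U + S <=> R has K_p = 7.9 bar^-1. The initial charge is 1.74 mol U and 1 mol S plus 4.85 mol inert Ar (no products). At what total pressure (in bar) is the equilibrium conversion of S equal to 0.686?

Basis: 1 mol S initially; let X = conversion of S. Extent ξ = X.
At extent ξ: n_U = 1.74 − X; n_S = 1 − X; n_R = X; n_I = 4.85 (inert).
n_T = Σnᵢ = 7.59 − X.
K_p = p_R / (p_U p_S) with p_i = (n_i/n_T)·P.
At X = 0.686: the mole-fraction product g(X) = Π y_i^ν_i = 14.31. Since K_p = g(X)·P^{-1}, P = (g/K_p)^(1/1) = (14.31/7.9)^(1/1) = 1.81 bar.

P = 1.81 bar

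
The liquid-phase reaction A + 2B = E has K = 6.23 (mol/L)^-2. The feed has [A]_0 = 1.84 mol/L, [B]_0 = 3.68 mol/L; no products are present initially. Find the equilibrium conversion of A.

Let X = conversion of A; extent ξ = 1.84·X mol/L.
Concentrations: [A] = 1.84 − 1.84X; [B] = 3.68 − 3.68X; [E] = 1.84X.
K = [E] / ([A] [B]^2).
This equals 6.23 at X = 0.789 (the root in 0 < X < 1).

X = 0.789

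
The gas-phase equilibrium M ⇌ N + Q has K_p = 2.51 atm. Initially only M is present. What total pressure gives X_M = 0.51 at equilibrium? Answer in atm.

Basis: 1 mol M initially; let X = conversion of M. Extent ξ = X.
At extent ξ: n_M = 1 − X; n_N = X; n_Q = X.
n_T = Σnᵢ = 1 + X.
K_p = p_N p_Q / (p_M) with p_i = (n_i/n_T)·P.
At X = 0.51: the mole-fraction product g(X) = Π y_i^ν_i = 0.3515. Since K_p = g(X)·P^{1}, P = (K_p/g)^(1/1) = (2.51/0.3515)^(1/1) = 7.14 atm.

P = 7.14 atm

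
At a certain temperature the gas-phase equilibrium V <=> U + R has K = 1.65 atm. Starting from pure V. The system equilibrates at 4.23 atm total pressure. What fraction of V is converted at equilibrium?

X = 0.530

Let X = conversion of V (basis 1 mol V); extent of reaction ξ = X.
Moles: n_V = 1 − X; n_U = X; n_R = X.
Summing: n_T = 1 + X.
y_i = n_i/n_T, p_i = y_i·P. K = p_U p_R / (p_V).
Substituting and setting equal to 1.65 atm gives a polynomial in X; the root in (0,1) is X = 0.530.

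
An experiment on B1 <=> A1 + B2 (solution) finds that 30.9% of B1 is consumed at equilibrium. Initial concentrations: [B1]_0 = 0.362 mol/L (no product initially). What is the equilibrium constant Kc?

Kc = 0.05 mol/L

Let X = conversion of B1.
Concentrations: [B1] = 0.362 − 0.362X; [A1] = 0.362X; [B2] = 0.362X.
At X = 0.309: [B1] = 0.25, [A1] = 0.112, [B2] = 0.112.
Kc = [A1] [B2] / ([B1]) = 0.05 mol/L.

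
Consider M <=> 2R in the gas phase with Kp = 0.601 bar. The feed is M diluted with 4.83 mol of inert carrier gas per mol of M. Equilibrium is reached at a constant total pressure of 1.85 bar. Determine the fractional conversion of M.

Basis: 1 mol M initially; let X = conversion of M. Extent ξ = X.
Species balance: n_M = 1 − X; n_R = 2X; n_I = 4.83 (inert).
Summing: n_T = 5.83 + X.
Mole fractions y_i = n_i/n_T; Kp = p_R^2 / (p_M) with p_i = y_i·P.
Equating to 0.601 bar and solving on 0 < X < 1: X = 0.505.

X = 0.505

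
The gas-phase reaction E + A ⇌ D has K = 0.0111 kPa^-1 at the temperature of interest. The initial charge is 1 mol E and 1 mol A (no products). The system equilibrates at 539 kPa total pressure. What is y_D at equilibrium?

y_D = 0.451

Let X = conversion of E (basis 1 mol E); extent of reaction ξ = X.
At extent ξ: n_E = 1 − X; n_A = 1 − X; n_D = X.
n_T = Σnᵢ = 2 − X.
y_i = n_i/n_T, p_i = y_i·P. K = p_D / (p_E p_A).
Setting this equal to 0.0111 kPa^-1 and taking the physical root (0 < X < 1) gives X = 0.622.
Then n_D = 0.622, n_T = 1.38, so y_D = 0.451.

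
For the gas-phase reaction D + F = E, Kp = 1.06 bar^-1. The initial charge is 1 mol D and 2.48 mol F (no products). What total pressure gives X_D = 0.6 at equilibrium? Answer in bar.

P = 2.17 bar

Take 1 mol D as basis and let X be its fractional conversion, so ξ = X.
Species balance: n_D = 1 − X; n_F = 2.48 − X; n_E = X.
n_T = Σnᵢ = 3.48 − X.
Kp = p_E / (p_D p_F) with p_i = (n_i/n_T)·P.
At X = 0.6: the mole-fraction product g(X) = Π y_i^ν_i = 2.298. Since Kp = g(X)·P^{-1}, P = (g/Kp)^(1/1) = (2.298/1.06)^(1/1) = 2.17 bar.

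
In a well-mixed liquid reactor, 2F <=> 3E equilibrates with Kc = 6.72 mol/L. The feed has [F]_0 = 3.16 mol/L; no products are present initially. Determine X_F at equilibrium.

Let X = conversion of F; extent ξ = 3.16X/2 mol/L.
Concentrations: [F] = 3.16 − 3.16X; [E] = 4.74X.
Kc = [E]^3 / ([F]^2).
This equals 6.72 at X = 0.523 (the root in 0 < X < 1).

X = 0.523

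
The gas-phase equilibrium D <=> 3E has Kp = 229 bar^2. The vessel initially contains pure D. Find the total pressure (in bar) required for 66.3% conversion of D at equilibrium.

P = 7.28 bar

Take 1 mol D as basis and let X be its fractional conversion, so ξ = X.
Mole table: n_D = 1 − X; n_E = 3X.
Summing: n_T = 1 + 2X.
Kp = p_E^3 / (p_D) with p_i = (n_i/n_T)·P.
At X = 0.663: the mole-fraction product g(X) = Π y_i^ν_i = 4.316. Since Kp = g(X)·P^{2}, P = (Kp/g)^(1/2) = (229/4.316)^(1/2) = 7.28 bar.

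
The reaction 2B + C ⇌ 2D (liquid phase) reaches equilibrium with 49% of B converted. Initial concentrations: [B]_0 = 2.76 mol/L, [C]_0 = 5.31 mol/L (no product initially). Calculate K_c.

K_c = 0.199 L/mol

Let X = conversion of B.
Concentrations: [B] = 2.76 − 2.76X; [C] = 5.31 − 1.38X; [D] = 2.76X.
At X = 0.49: [B] = 1.41, [C] = 4.63, [D] = 1.35.
K_c = [D]^2 / ([B]^2 [C]) = 0.199 L/mol.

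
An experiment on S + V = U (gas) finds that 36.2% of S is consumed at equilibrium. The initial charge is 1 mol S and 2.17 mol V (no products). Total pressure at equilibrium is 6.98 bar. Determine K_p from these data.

Let X = conversion of S (basis 1 mol S); extent of reaction ξ = X.
Species balance: n_S = 1 − X; n_V = 2.17 − X; n_U = X.
Total moles n_T = 3.17 − X.
At X = 0.362: n_S = 0.638, n_V = 1.81, n_U = 0.362, n_T = 2.81.
p_i = (n_i/n_T)·P. K_p = p_U / (p_S p_V) = 0.126 bar^-1.

K_p = 0.126 bar^-1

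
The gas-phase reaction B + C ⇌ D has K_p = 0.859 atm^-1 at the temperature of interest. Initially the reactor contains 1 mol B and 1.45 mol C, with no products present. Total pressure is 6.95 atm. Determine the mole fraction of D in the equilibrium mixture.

Let X = conversion of B (basis 1 mol B); extent of reaction ξ = X.
At extent ξ: n_B = 1 − X; n_C = 1.45 − X; n_D = X.
n_T = Σnᵢ = 2.45 − X.
Mole fractions y_i = n_i/n_T; K_p = p_D / (p_B p_C) with p_i = y_i·P.
Setting this equal to 0.859 atm^-1 and taking the physical root (0 < X < 1) gives X = 0.716.
Then n_D = 0.716, n_T = 1.73, so y_D = 0.413.

y_D = 0.413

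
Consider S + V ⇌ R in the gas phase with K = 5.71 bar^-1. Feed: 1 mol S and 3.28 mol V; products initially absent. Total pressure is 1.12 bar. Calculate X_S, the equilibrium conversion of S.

Take 1 mol S as basis and let X be its fractional conversion, so ξ = X.
Species balance: n_S = 1 − X; n_V = 3.28 − X; n_R = X.
n_T = Σnᵢ = 4.28 − X.
Mole fractions y_i = n_i/n_T; K = p_R / (p_S p_V) with p_i = y_i·P.
This yields a degree-2 equation in X; solving on (0,1), X = 0.820.

X = 0.820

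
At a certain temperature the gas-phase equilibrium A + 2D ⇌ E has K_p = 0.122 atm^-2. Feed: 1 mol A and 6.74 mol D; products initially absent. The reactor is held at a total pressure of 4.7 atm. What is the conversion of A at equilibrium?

Let X = conversion of A (basis 1 mol A); extent of reaction ξ = X.
Moles: n_A = 1 − X; n_D = 6.74 − 2X; n_E = X.
Total moles n_T = 7.74 − 2X.
Mole fractions y_i = n_i/n_T; K_p = p_E / (p_A p_D^2) with p_i = y_i·P.
This yields a degree-3 equation in X; solving on (0,1), X = 0.658.

X = 0.658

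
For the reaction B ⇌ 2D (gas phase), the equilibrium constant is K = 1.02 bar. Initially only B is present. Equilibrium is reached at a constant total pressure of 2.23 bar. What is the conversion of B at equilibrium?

X = 0.320

Let X = conversion of B (basis 1 mol B); extent of reaction ξ = X.
Species balance: n_B = 1 − X; n_D = 2X.
n_T = Σnᵢ = 1 + X.
y_i = n_i/n_T, p_i = y_i·P. K = p_D^2 / (p_B).
Equating to 1.02 bar and solving on 0 < X < 1: X = 0.320.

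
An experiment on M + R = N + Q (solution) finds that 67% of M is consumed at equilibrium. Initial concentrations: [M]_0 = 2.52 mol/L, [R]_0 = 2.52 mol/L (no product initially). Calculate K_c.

Let X = conversion of M.
Concentrations: [M] = 2.52 − 2.52X; [R] = 2.52 − 2.52X; [N] = 2.52X; [Q] = 2.52X.
At X = 0.67: [M] = 0.832, [R] = 0.832, [N] = 1.69, [Q] = 1.69.
K_c = [N] [Q] / ([M] [R]) = 4.12.

K_c = 4.12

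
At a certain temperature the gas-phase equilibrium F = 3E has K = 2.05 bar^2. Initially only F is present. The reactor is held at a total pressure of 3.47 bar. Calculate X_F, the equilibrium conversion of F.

X = 0.216

Basis: 1 mol F initially; let X = conversion of F. Extent ξ = X.
Mole table: n_F = 1 − X; n_E = 3X.
Summing: n_T = 1 + 2X.
With p_i = (n_i/n_T)P, K = p_E^3 / (p_F).
Setting this equal to 2.05 bar^2 and taking the physical root (0 < X < 1) gives X = 0.216.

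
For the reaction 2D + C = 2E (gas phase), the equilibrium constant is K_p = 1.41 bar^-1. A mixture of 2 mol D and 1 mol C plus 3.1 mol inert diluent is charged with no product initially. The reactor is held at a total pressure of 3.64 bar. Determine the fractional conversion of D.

X = 0.420

Let X = conversion of D (basis 2 mol D); extent of reaction ξ = X.
Species balance: n_D = 2 − 2X; n_C = 1 − X; n_E = 2X; n_I = 3.1 (inert).
n_T = Σnᵢ = 6.1 − X.
With p_i = (n_i/n_T)P, K_p = p_E^2 / (p_D^2 p_C).
Substituting and setting equal to 1.41 bar^-1 gives a polynomial in X; the root in (0,1) is X = 0.420.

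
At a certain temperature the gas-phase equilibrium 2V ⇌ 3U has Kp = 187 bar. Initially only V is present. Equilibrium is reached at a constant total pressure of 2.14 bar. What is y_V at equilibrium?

y_V = 0.092

Basis: 1 mol V initially; let X = conversion of V. Extent ξ = 0.5X.
Mole table: n_V = 1 − X; n_U = 1.5X.
n_T = Σnᵢ = 1 + 0.5X.
y_i = n_i/n_T, p_i = y_i·P. Kp = p_U^3 / (p_V^2).
Setting this equal to 187 bar and taking the physical root (0 < X < 1) gives X = 0.867.
Then n_V = 0.133, n_T = 1.43, so y_V = 0.092.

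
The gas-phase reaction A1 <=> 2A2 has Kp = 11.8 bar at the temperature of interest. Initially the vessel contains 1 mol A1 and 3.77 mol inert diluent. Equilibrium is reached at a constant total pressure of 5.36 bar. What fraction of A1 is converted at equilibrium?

Basis: 1 mol A1 initially; let X = conversion of A1. Extent ξ = X.
Moles: n_A1 = 1 − X; n_A2 = 2X; n_I = 3.77 (inert).
n_T = Σnᵢ = 4.77 + X.
Mole fractions y_i = n_i/n_T; Kp = p_A2^2 / (p_A1) with p_i = y_i·P.
This yields a degree-2 equation in X; solving on (0,1), X = 0.794.

X = 0.794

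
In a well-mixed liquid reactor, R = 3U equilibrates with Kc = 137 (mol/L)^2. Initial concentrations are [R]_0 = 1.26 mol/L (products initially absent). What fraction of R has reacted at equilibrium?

X = 0.825

Let X = conversion of R; extent ξ = 1.26·X mol/L.
Concentrations: [R] = 1.26 − 1.26X; [U] = 3.78X.
Kc = [U]^3 / ([R]).
Equating to 137 (mol/L)^2: the physical root is X = 0.825.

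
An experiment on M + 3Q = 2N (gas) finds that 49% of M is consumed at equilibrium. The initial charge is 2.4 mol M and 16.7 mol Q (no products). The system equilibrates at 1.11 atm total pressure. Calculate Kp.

Kp = 0.45 atm^-2

Take 2.4 mol M as basis and let X be its fractional conversion, so ξ = 2.4X.
Moles: n_M = 2.4 − 2.4X; n_Q = 16.7 − 7.2X; n_N = 4.8X.
Summing: n_T = 19.1 − 4.8X.
At X = 0.49: n_M = 1.22, n_Q = 13.2, n_N = 2.35, n_T = 16.7.
p_i = (n_i/n_T)·P. Kp = p_N^2 / (p_M p_Q^3) = 0.45 atm^-2.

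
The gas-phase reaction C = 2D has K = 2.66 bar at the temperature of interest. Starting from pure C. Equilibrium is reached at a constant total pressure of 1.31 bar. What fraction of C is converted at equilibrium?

X = 0.580

Take 1 mol C as basis and let X be its fractional conversion, so ξ = X.
Moles: n_C = 1 − X; n_D = 2X.
Summing: n_T = 1 + X.
Mole fractions y_i = n_i/n_T; K = p_D^2 / (p_C) with p_i = y_i·P.
Setting this equal to 2.66 bar and taking the physical root (0 < X < 1) gives X = 0.580.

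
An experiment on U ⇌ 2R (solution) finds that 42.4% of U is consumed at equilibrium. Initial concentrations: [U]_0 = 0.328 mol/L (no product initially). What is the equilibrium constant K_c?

Let X = conversion of U.
Concentrations: [U] = 0.328 − 0.328X; [R] = 0.656X.
At X = 0.424: [U] = 0.189, [R] = 0.278.
K_c = [R]^2 / ([U]) = 0.409 mol/L.

K_c = 0.409 mol/L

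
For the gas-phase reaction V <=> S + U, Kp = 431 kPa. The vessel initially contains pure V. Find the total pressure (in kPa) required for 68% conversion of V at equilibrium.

Let X = conversion of V (basis 1 mol V); extent of reaction ξ = X.
Species balance: n_V = 1 − X; n_S = X; n_U = X.
n_T = Σnᵢ = 1 + X.
Kp = p_S p_U / (p_V) with p_i = (n_i/n_T)·P.
At X = 0.68: the mole-fraction product g(X) = Π y_i^ν_i = 0.8601. Since Kp = g(X)·P^{1}, P = (Kp/g)^(1/1) = (431/0.8601)^(1/1) = 501 kPa.

P = 501 kPa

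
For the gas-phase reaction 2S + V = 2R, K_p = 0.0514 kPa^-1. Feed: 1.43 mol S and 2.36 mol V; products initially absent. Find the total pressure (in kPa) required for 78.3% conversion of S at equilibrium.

P = 455 kPa

Let X = conversion of S (basis 1.43 mol S); extent of reaction ξ = 0.715X.
At extent ξ: n_S = 1.43 − 1.43X; n_V = 2.36 − 0.715X; n_R = 1.43X.
Summing: n_T = 3.79 − 0.715X.
K_p = p_R^2 / (p_S^2 p_V) with p_i = (n_i/n_T)·P.
At X = 0.783: the mole-fraction product g(X) = Π y_i^ν_i = 23.36. Since K_p = g(X)·P^{-1}, P = (g/K_p)^(1/1) = (23.36/0.0514)^(1/1) = 455 kPa.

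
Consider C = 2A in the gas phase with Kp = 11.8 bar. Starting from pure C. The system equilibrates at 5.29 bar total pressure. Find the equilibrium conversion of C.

Let X = conversion of C (basis 1 mol C); extent of reaction ξ = X.
Species balance: n_C = 1 − X; n_A = 2X.
Summing: n_T = 1 + X.
With p_i = (n_i/n_T)P, Kp = p_A^2 / (p_C).
Setting this equal to 11.8 bar and taking the physical root (0 < X < 1) gives X = 0.598.

X = 0.598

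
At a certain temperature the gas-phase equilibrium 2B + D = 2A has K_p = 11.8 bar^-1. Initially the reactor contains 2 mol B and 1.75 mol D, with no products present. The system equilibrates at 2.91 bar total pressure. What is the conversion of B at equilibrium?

X = 0.771

Basis: 2 mol B initially; let X = conversion of B. Extent ξ = X.
Mole table: n_B = 2 − 2X; n_D = 1.75 − X; n_A = 2X.
n_T = Σnᵢ = 3.75 − X.
y_i = n_i/n_T, p_i = y_i·P. K_p = p_A^2 / (p_B^2 p_D).
Equating to 11.8 bar^-1 and solving on 0 < X < 1: X = 0.771.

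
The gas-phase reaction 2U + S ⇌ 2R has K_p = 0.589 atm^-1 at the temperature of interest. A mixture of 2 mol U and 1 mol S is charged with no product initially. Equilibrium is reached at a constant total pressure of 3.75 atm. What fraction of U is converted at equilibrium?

X = 0.414

Basis: 2 mol U initially; let X = conversion of U. Extent ξ = X.
Mole table: n_U = 2 − 2X; n_S = 1 − X; n_R = 2X.
Summing: n_T = 3 − X.
With p_i = (n_i/n_T)P, K_p = p_R^2 / (p_U^2 p_S).
Equating to 0.589 atm^-1 and solving on 0 < X < 1: X = 0.414.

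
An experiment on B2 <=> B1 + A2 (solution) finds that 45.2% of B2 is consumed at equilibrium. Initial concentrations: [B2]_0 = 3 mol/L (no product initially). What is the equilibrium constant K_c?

K_c = 1.12 mol/L

Let X = conversion of B2.
Concentrations: [B2] = 3 − 3X; [B1] = 3X; [A2] = 3X.
At X = 0.452: [B2] = 1.64, [B1] = 1.36, [A2] = 1.36.
K_c = [B1] [A2] / ([B2]) = 1.12 mol/L.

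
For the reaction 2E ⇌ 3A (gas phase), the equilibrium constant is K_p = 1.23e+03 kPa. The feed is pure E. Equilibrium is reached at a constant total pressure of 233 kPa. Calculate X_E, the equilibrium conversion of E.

X = 0.642

Let X = conversion of E (basis 1 mol E); extent of reaction ξ = 0.5X.
Mole table: n_E = 1 − X; n_A = 1.5X.
Summing: n_T = 1 + 0.5X.
y_i = n_i/n_T, p_i = y_i·P. K_p = p_A^3 / (p_E^2).
This yields a degree-3 equation in X; solving on (0,1), X = 0.642.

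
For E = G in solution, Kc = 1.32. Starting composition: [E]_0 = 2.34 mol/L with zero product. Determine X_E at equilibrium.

X = 0.569

Let X = conversion of E; extent ξ = 2.34·X mol/L.
Concentrations: [E] = 2.34 − 2.34X; [G] = 2.34X.
Kc = [G] / ([E]).
Setting equal to 1.32 and solving for X on (0,1) gives X = 0.569.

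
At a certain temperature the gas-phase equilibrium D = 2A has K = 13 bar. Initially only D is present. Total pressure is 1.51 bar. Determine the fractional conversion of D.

Let X = conversion of D (basis 1 mol D); extent of reaction ξ = X.
At extent ξ: n_D = 1 − X; n_A = 2X.
Total moles n_T = 1 + X.
y_i = n_i/n_T, p_i = y_i·P. K = p_A^2 / (p_D).
Equating to 13 bar and solving on 0 < X < 1: X = 0.826.

X = 0.826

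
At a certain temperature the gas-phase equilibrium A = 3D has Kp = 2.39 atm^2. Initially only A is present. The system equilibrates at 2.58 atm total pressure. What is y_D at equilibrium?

y_D = 0.546

Take 1 mol A as basis and let X be its fractional conversion, so ξ = X.
At extent ξ: n_A = 1 − X; n_D = 3X.
Summing: n_T = 1 + 2X.
Mole fractions y_i = n_i/n_T; Kp = p_D^3 / (p_A) with p_i = y_i·P.
Substituting and setting equal to 2.39 atm^2 gives a polynomial in X; the root in (0,1) is X = 0.286.
Then n_D = 0.859, n_T = 1.57, so y_D = 0.546.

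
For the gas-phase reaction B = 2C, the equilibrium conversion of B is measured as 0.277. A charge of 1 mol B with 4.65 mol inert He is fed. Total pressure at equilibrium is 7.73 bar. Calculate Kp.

Let X = conversion of B (basis 1 mol B); extent of reaction ξ = X.
Moles: n_B = 1 − X; n_C = 2X; n_I = 4.65 (inert).
n_T = Σnᵢ = 5.65 + X.
At X = 0.277: n_B = 0.723, n_C = 0.554, n_T = 5.93.
p_i = (n_i/n_T)·P. Kp = p_C^2 / (p_B) = 0.554 bar.

Kp = 0.554 bar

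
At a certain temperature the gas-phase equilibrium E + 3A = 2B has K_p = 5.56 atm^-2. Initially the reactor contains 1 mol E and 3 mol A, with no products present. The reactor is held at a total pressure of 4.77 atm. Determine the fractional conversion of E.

Take 1 mol E as basis and let X be its fractional conversion, so ξ = X.
Mole table: n_E = 1 − X; n_A = 3 − 3X; n_B = 2X.
Total moles n_T = 4 − 2X.
Mole fractions y_i = n_i/n_T; K_p = p_B^2 / (p_E p_A^3) with p_i = y_i·P.
Equating to 5.56 atm^-2 and solving on 0 < X < 1: X = 0.747.

X = 0.747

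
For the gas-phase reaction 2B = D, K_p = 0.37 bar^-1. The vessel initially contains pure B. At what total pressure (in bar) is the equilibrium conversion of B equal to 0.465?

Let X = conversion of B (basis 1 mol B); extent of reaction ξ = 0.5X.
Species balance: n_B = 1 − X; n_D = 0.5X.
n_T = Σnᵢ = 1 − 0.5X.
K_p = p_D / (p_B^2) with p_i = (n_i/n_T)·P.
At X = 0.465: the mole-fraction product g(X) = Π y_i^ν_i = 0.6234. Since K_p = g(X)·P^{-1}, P = (g/K_p)^(1/1) = (0.6234/0.37)^(1/1) = 1.68 bar.

P = 1.68 bar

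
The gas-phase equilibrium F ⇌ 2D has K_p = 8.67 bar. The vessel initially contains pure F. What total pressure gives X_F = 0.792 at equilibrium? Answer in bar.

P = 1.29 bar

Let X = conversion of F (basis 1 mol F); extent of reaction ξ = X.
Moles: n_F = 1 − X; n_D = 2X.
n_T = Σnᵢ = 1 + X.
K_p = p_D^2 / (p_F) with p_i = (n_i/n_T)·P.
At X = 0.792: the mole-fraction product g(X) = Π y_i^ν_i = 6.731. Since K_p = g(X)·P^{1}, P = (K_p/g)^(1/1) = (8.67/6.731)^(1/1) = 1.29 bar.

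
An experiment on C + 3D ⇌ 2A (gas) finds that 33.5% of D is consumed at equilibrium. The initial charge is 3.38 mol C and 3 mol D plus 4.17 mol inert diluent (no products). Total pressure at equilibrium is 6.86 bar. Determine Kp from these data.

Kp = 0.0385 bar^-2

Let X = conversion of D (basis 3 mol D); extent of reaction ξ = X.
At extent ξ: n_C = 3.38 − X; n_D = 3 − 3X; n_A = 2X; n_I = 4.17 (inert).
Summing: n_T = 10.6 − 2X.
At X = 0.335: n_C = 3.04, n_D = 1.99, n_A = 0.67, n_T = 9.88.
p_i = (n_i/n_T)·P. Kp = p_A^2 / (p_C p_D^3) = 0.0385 bar^-2.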